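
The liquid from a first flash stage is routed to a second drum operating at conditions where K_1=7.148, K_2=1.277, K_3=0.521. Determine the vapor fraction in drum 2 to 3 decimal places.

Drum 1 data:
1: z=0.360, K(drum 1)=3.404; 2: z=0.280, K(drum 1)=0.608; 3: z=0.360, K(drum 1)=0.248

Drum 1:
Iterate (Newton) starting at ψ₁ = 0.5:
  ψ₁ = 0.500: g = -0.1773, g' = -1.018 → ψ₁ = 0.326
  ψ₁ = 0.326: g = 0.0008, g' = -1.068 → ψ₁ = 0.327
Converged at ψ₁ = 0.327.
Drum-1 compositions:
  1: x = 0.202, y = 0.686
  2: x = 0.321, y = 0.195
  3: x = 0.477, y = 0.118
Drum-2 feed = drum-1 liquid: z₂ = (0.2016, 0.3211, 0.4772).
Drum 2:
Let ψ₂ = V/F and solve Σ zᵢ(Kᵢ−1)/(1+ψ₂(Kᵢ−1)) = 0.
Feasibility: ΣzᵢKᵢ = 2.100, Σzᵢ/Kᵢ = 1.196 — both > 1, two phases present.
Newton–Raphson from ψ₂ = 0.5:
  ψ₂ = 0.500: g = 0.0818, g' = -0.668 → ψ₂ = 0.623
  ψ₂ = 0.623: g = 0.0069, g' = -0.567 → ψ₂ = 0.635
Converged at ψ₂ = 0.635.
  1: x = 0.041, y = 0.294
  2: x = 0.273, y = 0.349
  3: x = 0.686, y = 0.357

V/F (drum 2) = 0.635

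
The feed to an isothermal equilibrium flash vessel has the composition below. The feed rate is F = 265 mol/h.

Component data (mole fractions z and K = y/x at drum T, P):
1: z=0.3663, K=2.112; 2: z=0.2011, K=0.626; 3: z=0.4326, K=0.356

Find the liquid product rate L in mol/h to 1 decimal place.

Let ψ = V/F and solve Σ zᵢ(Kᵢ−1)/(1+ψ(Kᵢ−1)) = 0.
Feasibility: ΣzᵢKᵢ = 1.0535, Σzᵢ/Kᵢ = 1.7099 — both > 1, two phases present.
Newton–Raphson from ψ = 0.5:
  ψ = 0.5000: g = -0.24164, g' = -0.6199 → ψ = 0.1102
  ψ = 0.1102: g = -0.01547, g' = -0.5979 → ψ = 0.0843
  ψ = 0.0843: g = 0.00014, g' = -0.6092 → ψ = 0.0846
Converged at ψ = 0.0846.
Then V = ψ·F = 0.0846·265 = 22.4 mol/h and L = F − V = 242.6 mol/h.

L = 242.6 mol/h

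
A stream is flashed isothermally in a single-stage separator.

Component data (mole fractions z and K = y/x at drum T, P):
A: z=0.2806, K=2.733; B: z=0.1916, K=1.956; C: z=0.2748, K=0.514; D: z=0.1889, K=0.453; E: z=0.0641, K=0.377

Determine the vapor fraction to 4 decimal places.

ψ = 0.5131

Newton–Raphson from ψ = 0.47:
  ψ = 0.4700: g = 0.02573, g' = -0.6005 → ψ = 0.5129
  ψ = 0.5129: g = 0.00017, g' = -0.5931 → ψ = 0.5131
Converged at ψ = 0.5131.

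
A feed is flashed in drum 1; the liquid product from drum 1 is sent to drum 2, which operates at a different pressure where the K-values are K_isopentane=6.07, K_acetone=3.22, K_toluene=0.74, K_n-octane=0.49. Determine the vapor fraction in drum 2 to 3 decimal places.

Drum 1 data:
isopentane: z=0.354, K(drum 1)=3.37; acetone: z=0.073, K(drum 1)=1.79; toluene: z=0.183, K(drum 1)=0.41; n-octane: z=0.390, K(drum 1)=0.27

V/F (drum 2) = 0.400

Drum 1:
Iterate (Newton) starting at ψ₁ = 0.5:
  ψ₁ = 0.500: g = -0.1762, g' = -1.083 → ψ₁ = 0.337
Converged at ψ₁ = 0.337.
Drum-1 compositions:
  isopentane: x = 0.197, y = 0.664
  acetone: x = 0.058, y = 0.103
  toluene: x = 0.228, y = 0.094
  n-octane: x = 0.517, y = 0.140
Drum-2 feed = drum-1 liquid: z₂ = (0.1969, 0.0577, 0.2284, 0.5171).
Drum 2:
Rachford–Rice: g(ψ₂) = Σ zᵢ(Kᵢ−1)/(1+ψ₂(Kᵢ−1)) = 0.
Feasibility: ΣzᵢKᵢ = 1.803, Σzᵢ/Kᵢ = 1.414 — both > 1, two phases present.
Newton iteration, ψ₂⁰ = 0.58:
  ψ₂ = 0.580: g = -0.1351, g' = -0.673 → ψ₂ = 0.379
  ψ₂ = 0.379: g = 0.0183, g' = -0.902 → ψ₂ = 0.399
  ψ₂ = 0.399: g = 0.0004, g' = -0.864 → ψ₂ = 0.400
Converged at ψ₂ = 0.400.
  isopentane: x = 0.065, y = 0.395
  acetone: x = 0.031, y = 0.098
  toluene: x = 0.255, y = 0.189
  n-octane: x = 0.650, y = 0.318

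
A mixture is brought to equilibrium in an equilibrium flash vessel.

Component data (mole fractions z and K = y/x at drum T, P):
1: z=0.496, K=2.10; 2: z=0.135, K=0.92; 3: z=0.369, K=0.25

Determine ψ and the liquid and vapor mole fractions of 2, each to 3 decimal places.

Let ψ = V/F and solve Σ zᵢ(Kᵢ−1)/(1+ψ(Kᵢ−1)) = 0.
Check two-phase: ΣzᵢKᵢ = 1.258 > 1 and Σzᵢ/Kᵢ = 1.859 > 1, so g(0) = 0.258 > 0 and g(1) = -0.859 < 0.
Newton–Raphson from ψ = 0.5:
  ψ = 0.500: g = -0.1020, g' = -0.782 → ψ = 0.370
  ψ = 0.370: g = -0.0061, g' = -0.702 → ψ = 0.361
Converged at ψ = 0.361.
Compositions from xᵢ = zᵢ/(1+ψ(Kᵢ−1)), yᵢ = Kᵢxᵢ:
  1: x = 0.355, y = 0.746
  2: x = 0.139, y = 0.128
  3: x = 0.506, y = 0.126

ψ = 0.361, x_2 = 0.139, y_2 = 0.128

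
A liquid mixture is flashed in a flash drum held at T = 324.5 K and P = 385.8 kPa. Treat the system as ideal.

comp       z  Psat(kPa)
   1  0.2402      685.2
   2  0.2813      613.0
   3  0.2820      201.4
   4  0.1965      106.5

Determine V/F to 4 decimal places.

Raoult's law: Kᵢ = Pᵢˢᵃᵗ/P = Pᵢˢᵃᵗ/385.8.
  K_1 = 685.2/385.8 = 1.776050, K_2 = 613.0/385.8 = 1.588906, K_3 = 201.4/385.8 = 0.522032, K_4 = 106.5/385.8 = 0.276050
Rachford–Rice: g(V/F) = Σ zᵢ(Kᵢ−1)/(1+V/F(Kᵢ−1)) = 0.
Check two-phase: ΣzᵢKᵢ = 1.0750 > 1 and Σzᵢ/Kᵢ = 1.5643 > 1, so g(0) = 0.0750 > 0 and g(1) = -0.5643 < 0.
Newton iteration, V/F⁰ = 0.5:
  V/F = 0.5000: g = -0.13780, g' = -0.4975 → V/F = 0.2230
  V/F = 0.2230: g = -0.01519, g' = -0.4085 → V/F = 0.1859
  V/F = 0.1859: g = -0.00007, g' = -0.4048 → V/F = 0.1857
Converged at V/F = 0.1857.

V/F = 0.1857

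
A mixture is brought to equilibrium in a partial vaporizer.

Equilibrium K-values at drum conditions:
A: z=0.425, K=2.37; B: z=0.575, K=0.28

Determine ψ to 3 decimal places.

ψ = 0.171

Material balance + equilibrium reduce to Σ zᵢ(Kᵢ−1)/(1+ψ(Kᵢ−1)) = 0.
Feasibility: ΣzᵢKᵢ = 1.168, Σzᵢ/Kᵢ = 2.233 — both > 1, two phases present.
Newton–Raphson from ψ = 0.5:
  ψ = 0.500: g = -0.3013, g' = -1.009 → ψ = 0.201
  ψ = 0.201: g = -0.0278, g' = -0.898 → ψ = 0.170
  ψ = 0.170: g = 0.0002, g' = -0.912 → ψ = 0.171
Converged at ψ = 0.171.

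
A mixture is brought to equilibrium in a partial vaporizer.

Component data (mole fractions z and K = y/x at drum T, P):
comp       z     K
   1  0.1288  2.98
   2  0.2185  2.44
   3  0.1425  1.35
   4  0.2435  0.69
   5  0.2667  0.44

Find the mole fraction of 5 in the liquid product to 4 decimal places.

x_5 = 0.4082

Rachford–Rice: g(V/F) = Σ zᵢ(Kᵢ−1)/(1+V/F(Kᵢ−1)) = 0.
Check two-phase: ΣzᵢKᵢ = 1.3947 > 1 and Σzᵢ/Kᵢ = 1.1974 > 1, so g(0) = 0.3947 > 0 and g(1) = -0.1974 < 0.
Iterate (Newton) starting at V/F = 0.46:
  V/F = 0.4600: g = 0.07648, g' = -0.4988 → V/F = 0.6133
  V/F = 0.6133: g = 0.00261, g' = -0.4723 → V/F = 0.6189
Converged at V/F = 0.6189.
Compositions from xᵢ = zᵢ/(1+V/F(Kᵢ−1)), yᵢ = Kᵢxᵢ:
  1: x = 0.0579, y = 0.1725
  2: x = 0.1155, y = 0.2819
  3: x = 0.1171, y = 0.1581
  4: x = 0.3013, y = 0.2079
  5: x = 0.4082, y = 0.1796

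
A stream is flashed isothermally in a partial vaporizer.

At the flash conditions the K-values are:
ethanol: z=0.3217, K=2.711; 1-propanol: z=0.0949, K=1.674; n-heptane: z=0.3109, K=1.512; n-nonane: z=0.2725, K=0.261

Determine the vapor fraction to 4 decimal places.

Material balance + equilibrium reduce to Σ zᵢ(Kᵢ−1)/(1+ψ(Kᵢ−1)) = 0.
Check two-phase: ΣzᵢKᵢ = 1.5722 > 1 and Σzᵢ/Kᵢ = 1.4250 > 1, so g(0) = 0.5722 > 0 and g(1) = -0.4250 < 0.
Iterate (Newton) starting at ψ = 0.36:
  ψ = 0.3600: g = 0.25213, g' = -0.7229 → ψ = 0.7088
  ψ = 0.7088: g = -0.01402, g' = -0.9122 → ψ = 0.6934
  ψ = 0.6934: g = -0.00019, g' = -0.8874 → ψ = 0.6932
Converged at ψ = 0.6932.

ψ = 0.6932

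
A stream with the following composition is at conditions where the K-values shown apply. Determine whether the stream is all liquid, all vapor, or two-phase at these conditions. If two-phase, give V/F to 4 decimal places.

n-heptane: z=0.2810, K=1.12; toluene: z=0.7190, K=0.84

all liquid

ΣzᵢKᵢ = 0.9187; Σzᵢ/Kᵢ = 1.1068.
Since ΣzᵢKᵢ < 1 the mixture is below its bubble point — single liquid phase.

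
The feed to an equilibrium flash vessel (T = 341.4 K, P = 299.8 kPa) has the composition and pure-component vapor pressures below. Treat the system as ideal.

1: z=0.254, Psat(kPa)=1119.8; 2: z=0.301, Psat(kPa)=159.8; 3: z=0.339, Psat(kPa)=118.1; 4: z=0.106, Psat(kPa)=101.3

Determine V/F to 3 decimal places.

Raoult's law: Kᵢ = Pᵢˢᵃᵗ/P = Pᵢˢᵃᵗ/299.8.
  K_1 = 1119.8/299.8 = 3.73516, K_2 = 159.8/299.8 = 0.53302, K_3 = 118.1/299.8 = 0.39393, K_4 = 101.3/299.8 = 0.33789
Material balance + equilibrium reduce to Σ zᵢ(Kᵢ−1)/(1+V/F(Kᵢ−1)) = 0.
Check two-phase: ΣzᵢKᵢ = 1.279 > 1 and Σzᵢ/Kᵢ = 1.807 > 1, so g(0) = 0.279 > 0 and g(1) = -0.807 < 0.
Iterate (Newton) starting at V/F = 0.5:
  V/F = 0.500: g = -0.2896, g' = -0.811 → V/F = 0.143
  V/F = 0.143: g = 0.0465, g' = -1.264 → V/F = 0.180
  V/F = 0.180: g = 0.0022, g' = -1.149 → V/F = 0.182
Converged at V/F = 0.182.

V/F = 0.182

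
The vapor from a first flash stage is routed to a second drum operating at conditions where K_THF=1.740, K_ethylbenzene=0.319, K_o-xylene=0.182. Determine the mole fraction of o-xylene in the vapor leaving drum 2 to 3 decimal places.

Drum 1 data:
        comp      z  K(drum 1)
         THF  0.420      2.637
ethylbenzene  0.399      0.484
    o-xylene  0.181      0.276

y_o-xylene (drum 2) = 0.023

Drum 1:
Rachford–Rice: g(ψ₁) = Σ zᵢ(Kᵢ−1)/(1+ψ₁(Kᵢ−1)) = 0.
Check two-phase: ΣzᵢKᵢ = 1.351 > 1 and Σzᵢ/Kᵢ = 1.639 > 1, so g(0) = 0.351 > 0 and g(1) = -0.639 < 0.
Newton iteration, ψ₁⁰ = 0.5:
  ψ₁ = 0.500: g = -0.1048, g' = -0.766 → ψ₁ = 0.363
Converged at ψ₁ = 0.363.
Drum-1 compositions:
  THF: x = 0.263, y = 0.695
  ethylbenzene: x = 0.491, y = 0.238
  o-xylene: x = 0.246, y = 0.068
Drum-2 feed = drum-1 vapor: z₂ = (0.6946, 0.2377, 0.0678).
Drum 2:
Rachford–Rice: g(ψ₂) = Σ zᵢ(Kᵢ−1)/(1+ψ₂(Kᵢ−1)) = 0.
Feasibility: ΣzᵢKᵢ = 1.297, Σzᵢ/Kᵢ = 1.517 — both > 1, two phases present.
Newton iteration, ψ₂⁰ = 0.53:
  ψ₂ = 0.530: g = 0.0181, g' = -0.607 → ψ₂ = 0.560
  ψ₂ = 0.560: g = -0.0004, g' = -0.632 → ψ₂ = 0.559
Converged at ψ₂ = 0.559.
  THF: x = 0.491, y = 0.855
  ethylbenzene: x = 0.384, y = 0.122
  o-xylene: x = 0.125, y = 0.023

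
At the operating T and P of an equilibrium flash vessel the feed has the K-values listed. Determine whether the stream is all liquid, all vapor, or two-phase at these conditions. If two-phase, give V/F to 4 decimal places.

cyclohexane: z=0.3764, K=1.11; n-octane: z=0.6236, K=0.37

all liquid

ΣzᵢKᵢ = 0.6485; Σzᵢ/Kᵢ = 2.0245.
Since ΣzᵢKᵢ < 1 the mixture is below its bubble point — single liquid phase.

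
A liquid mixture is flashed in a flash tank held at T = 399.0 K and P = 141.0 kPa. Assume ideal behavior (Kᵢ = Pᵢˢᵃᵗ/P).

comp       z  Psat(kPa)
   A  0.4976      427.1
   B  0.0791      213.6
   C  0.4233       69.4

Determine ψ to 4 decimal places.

Raoult's law: Kᵢ = Pᵢˢᵃᵗ/P = Pᵢˢᵃᵗ/141.0.
  K_A = 427.1/141.0 = 3.029078, K_B = 213.6/141.0 = 1.514894, K_C = 69.4/141.0 = 0.492199
Let ψ = V/F and solve Σ zᵢ(Kᵢ−1)/(1+ψ(Kᵢ−1)) = 0.
g(0) = ΣzᵢKᵢ − 1 = 0.8354 and g(1) = 1 − Σzᵢ/Kᵢ = -0.0765, so a root lies in (0, 1).
Newton iteration, ψ⁰ = 0.57:
  ψ = 0.5700: g = 0.19715, g' = -0.6692 → ψ = 0.8646
  ψ = 0.8646: g = 0.01157, g' = -0.6270 → ψ = 0.8830
Converged at ψ = 0.8830.

ψ = 0.8830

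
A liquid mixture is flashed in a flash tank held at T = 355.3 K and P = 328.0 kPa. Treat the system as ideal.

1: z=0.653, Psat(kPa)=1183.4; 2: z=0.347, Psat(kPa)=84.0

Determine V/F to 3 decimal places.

V/F = 0.745

Raoult's law: Kᵢ = Pᵢˢᵃᵗ/P = Pᵢˢᵃᵗ/328.0.
  K_1 = 1183.4/328.0 = 3.60793, K_2 = 84.0/328.0 = 0.25610
Rachford–Rice: g(V/F) = Σ zᵢ(Kᵢ−1)/(1+V/F(Kᵢ−1)) = 0.
Check two-phase: ΣzᵢKᵢ = 2.445 > 1 and Σzᵢ/Kᵢ = 1.536 > 1, so g(0) = 1.445 > 0 and g(1) = -0.536 < 0.
Binary case is linear: z₁(K₁−1)(1+V/F(K₂−1)) + z₂(K₂−1)(1+V/F(K₁−1)) = 0
⇒ V/F = [z₁(K₁−1)+z₂(K₂−1)] / [−(K₁−1)(K₂−1)] = 1.4448/1.9400 = 0.745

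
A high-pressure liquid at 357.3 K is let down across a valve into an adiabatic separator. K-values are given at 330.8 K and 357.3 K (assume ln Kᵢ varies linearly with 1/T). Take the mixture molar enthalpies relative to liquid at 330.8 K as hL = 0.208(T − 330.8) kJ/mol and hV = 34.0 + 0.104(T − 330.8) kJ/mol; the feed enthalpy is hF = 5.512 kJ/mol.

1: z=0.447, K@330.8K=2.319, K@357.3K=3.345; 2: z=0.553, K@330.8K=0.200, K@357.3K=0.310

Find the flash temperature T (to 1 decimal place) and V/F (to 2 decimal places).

T = 332.0 K, V/F = 0.16

Adiabatic flash: solve Rachford–Rice at each trial T, then check hF = ψ·hV(T) + (1−ψ)·hL(T).
  T = 330.8 K: K = (2.319, 0.200), RR gives ψ = 0.139, H_out = 4.743 kJ/mol
  T = 357.3 K: K = (3.345, 0.310), RR gives ψ = 0.412, H_out = 18.385 kJ/mol
  T = 344.1 K: K = (2.807, 0.251), RR gives ψ = 0.291, H_out = 12.257 kJ/mol
  T = 337.5 K: K = (2.558, 0.225), RR gives ψ = 0.222, H_out = 8.778 kJ/mol
  T = 334.1 K: K = (2.435, 0.212), RR gives ψ = 0.182, H_out = 6.808 kJ/mol
  T = 332.5 K: K = (2.378, 0.206), RR gives ψ = 0.162, H_out = 5.828 kJ/mol
Linear interpolation between T = 330.8 (H_out = 4.743) and T = 332.5 (H_out = 5.828) on hF = 5.512 gives T ≈ 332.0 K, at which ψ = 0.16.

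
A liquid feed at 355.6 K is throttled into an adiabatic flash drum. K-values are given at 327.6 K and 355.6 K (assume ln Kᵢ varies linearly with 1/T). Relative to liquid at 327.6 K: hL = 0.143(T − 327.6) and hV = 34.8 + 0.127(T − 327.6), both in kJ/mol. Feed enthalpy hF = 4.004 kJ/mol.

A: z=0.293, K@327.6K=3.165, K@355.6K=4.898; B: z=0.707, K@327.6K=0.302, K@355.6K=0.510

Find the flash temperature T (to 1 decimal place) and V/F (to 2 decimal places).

T = 329.0 K, V/F = 0.11

Adiabatic flash: solve Rachford–Rice at each trial T, then check hF = ψ·hV(T) + (1−ψ)·hL(T).
  T = 327.6 K: K = (3.165, 0.302), RR gives ψ = 0.093, H_out = 3.244 kJ/mol
  T = 355.6 K: K = (4.898, 0.510), RR gives ψ = 0.417, H_out = 18.314 kJ/mol
  T = 341.6 K: K = (3.973, 0.397), RR gives ψ = 0.248, H_out = 10.571 kJ/mol
  T = 334.6 K: K = (3.554, 0.347), RR gives ψ = 0.172, H_out = 6.967 kJ/mol
  T = 331.1 K: K = (3.356, 0.324), RR gives ψ = 0.133, H_out = 5.134 kJ/mol
  T = 329.4 K: K = (3.262, 0.313), RR gives ψ = 0.114, H_out = 4.225 kJ/mol
Linear interpolation between T = 327.6 (H_out = 3.244) and T = 329.4 (H_out = 4.225) on hF = 4.004 gives T ≈ 329.0 K, at which ψ = 0.11.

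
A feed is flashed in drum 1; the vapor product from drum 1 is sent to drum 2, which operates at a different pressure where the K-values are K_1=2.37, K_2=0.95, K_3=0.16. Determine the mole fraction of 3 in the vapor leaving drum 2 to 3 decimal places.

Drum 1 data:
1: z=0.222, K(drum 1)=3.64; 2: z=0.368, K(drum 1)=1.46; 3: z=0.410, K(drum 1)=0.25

Drum 1:
Material balance + equilibrium reduce to Σ zᵢ(Kᵢ−1)/(1+ψ₁(Kᵢ−1)) = 0.
Feasibility: ΣzᵢKᵢ = 1.448, Σzᵢ/Kᵢ = 1.953 — both > 1, two phases present.
Iterate (Newton) starting at ψ₁ = 0.57:
  ψ₁ = 0.570: g = -0.1690, g' = -0.999 → ψ₁ = 0.401
  ψ₁ = 0.401: g = -0.0120, g' = -0.892 → ψ₁ = 0.387
Converged at ψ₁ = 0.387.
Drum-1 compositions:
  1: x = 0.110, y = 0.400
  2: x = 0.312, y = 0.456
  3: x = 0.578, y = 0.144
Drum-2 feed = drum-1 vapor: z₂ = (0.3995, 0.4560, 0.1445).
Drum 2:
Rachford–Rice: g(ψ₂) = Σ zᵢ(Kᵢ−1)/(1+ψ₂(Kᵢ−1)) = 0.
g(0) = ΣzᵢKᵢ − 1 = 0.403 and g(1) = 1 − Σzᵢ/Kᵢ = -0.552, so a root lies in (0, 1).
Newton–Raphson from ψ₂ = 0.34:
  ψ₂ = 0.340: g = 0.1803, g' = -0.550 → ψ₂ = 0.668
  ψ₂ = 0.668: g = -0.0143, g' = -0.735 → ψ₂ = 0.649
  ψ₂ = 0.649: g = -0.0003, g' = -0.703 → ψ₂ = 0.648
Converged at ψ₂ = 0.648.
  1: x = 0.212, y = 0.502
  2: x = 0.471, y = 0.448
  3: x = 0.317, y = 0.051

y_3 (drum 2) = 0.051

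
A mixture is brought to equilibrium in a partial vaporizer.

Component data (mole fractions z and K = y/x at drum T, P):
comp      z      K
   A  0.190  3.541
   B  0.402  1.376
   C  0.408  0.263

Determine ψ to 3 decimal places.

Let ψ = V/F and solve Σ zᵢ(Kᵢ−1)/(1+ψ(Kᵢ−1)) = 0.
g(0) = ΣzᵢKᵢ − 1 = 0.333 and g(1) = 1 − Σzᵢ/Kᵢ = -0.897, so a root lies in (0, 1).
Newton–Raphson from ψ = 0.5:
  ψ = 0.500: g = -0.1363, g' = -0.834 → ψ = 0.337
  ψ = 0.337: g = -0.0055, g' = -0.793 → ψ = 0.330
Converged at ψ = 0.330.

ψ = 0.330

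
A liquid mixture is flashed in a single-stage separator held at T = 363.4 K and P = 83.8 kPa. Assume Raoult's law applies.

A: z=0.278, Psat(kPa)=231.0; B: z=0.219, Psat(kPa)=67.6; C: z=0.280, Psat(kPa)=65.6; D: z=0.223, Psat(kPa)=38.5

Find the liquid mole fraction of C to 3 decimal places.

Raoult's law: Kᵢ = Pᵢˢᵃᵗ/P = Pᵢˢᵃᵗ/83.8.
  K_A = 231.0/83.8 = 2.75656, K_B = 67.6/83.8 = 0.80668, K_C = 65.6/83.8 = 0.78282, K_D = 38.5/83.8 = 0.45943
Let ψ = V/F and solve Σ zᵢ(Kᵢ−1)/(1+ψ(Kᵢ−1)) = 0.
Feasibility: ΣzᵢKᵢ = 1.265, Σzᵢ/Kᵢ = 1.215 — both > 1, two phases present.
Iterate (Newton) starting at ψ = 0.5:
  ψ = 0.500: g = -0.0203, g' = -0.392 → ψ = 0.448
  ψ = 0.448: g = 0.0004, g' = -0.408 → ψ = 0.449
Converged at ψ = 0.449.
Compositions from xᵢ = zᵢ/(1+ψ(Kᵢ−1)), yᵢ = Kᵢxᵢ:
  A: x = 0.155, y = 0.428
  B: x = 0.240, y = 0.193
  C: x = 0.310, y = 0.243
  D: x = 0.295, y = 0.135

x_C = 0.310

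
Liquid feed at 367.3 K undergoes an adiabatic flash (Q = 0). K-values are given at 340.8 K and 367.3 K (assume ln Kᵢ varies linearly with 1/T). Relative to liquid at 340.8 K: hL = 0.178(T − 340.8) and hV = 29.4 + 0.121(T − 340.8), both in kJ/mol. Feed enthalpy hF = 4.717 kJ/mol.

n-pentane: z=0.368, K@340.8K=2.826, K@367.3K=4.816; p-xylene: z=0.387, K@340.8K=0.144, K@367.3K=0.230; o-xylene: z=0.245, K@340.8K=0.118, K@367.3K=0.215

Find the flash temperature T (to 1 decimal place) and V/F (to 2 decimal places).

Adiabatic flash: solve Rachford–Rice at each trial T, then check hF = ψ·hV(T) + (1−ψ)·hL(T).
  T = 340.8 K: K = (2.826, 0.144, 0.118), RR gives ψ = 0.079, H_out = 2.316 kJ/mol
  T = 367.3 K: K = (4.816, 0.230, 0.215), RR gives ψ = 0.309, H_out = 13.327 kJ/mol
  T = 354.1 K: K = (3.730, 0.184, 0.161), RR gives ψ = 0.215, H_out = 8.513 kJ/mol
  T = 347.5 K: K = (3.259, 0.163, 0.139), RR gives ψ = 0.155, H_out = 5.690 kJ/mol
  T = 344.1 K: K = (3.034, 0.153, 0.128), RR gives ψ = 0.119, H_out = 4.058 kJ/mol
  T = 345.8 K: K = (3.145, 0.158, 0.133), RR gives ψ = 0.137, H_out = 4.892 kJ/mol
Linear interpolation between T = 344.1 (H_out = 4.058) and T = 345.8 (H_out = 4.892) on hF = 4.717 gives T ≈ 345.4 K, at which ψ = 0.13.

T = 345.4 K, V/F = 0.13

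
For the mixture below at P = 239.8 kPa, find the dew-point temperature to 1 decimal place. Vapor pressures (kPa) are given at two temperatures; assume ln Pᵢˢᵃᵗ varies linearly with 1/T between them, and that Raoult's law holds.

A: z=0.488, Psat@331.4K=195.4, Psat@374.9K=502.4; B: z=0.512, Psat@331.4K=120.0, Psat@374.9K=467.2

Dew-point temperature: Σzᵢ·P/Pᵢˢᵃᵗ(T) = 1. Interpolate ln Pᵢˢᵃᵗ = aᵢ + bᵢ/T.
  T = 331.4 K: ΣzᵢP/Pᵢˢᵃᵗ = 1.6220
  T = 374.9 K: ΣzᵢP/Pᵢˢᵃᵗ = 0.4957
  T = 353.1 K: ΣzᵢP/Pᵢˢᵃᵗ = 0.8612
  T = 342.2 K: ΣzᵢP/Pᵢˢᵃᵗ = 1.1701
  T = 347.6 K: ΣzᵢP/Pᵢˢᵃᵗ = 1.0025
  T = 350.4 K: ΣzᵢP/Pᵢˢᵃᵗ = 0.9273
Interpolating between 347.6 K and 350.4 K gives T ≈ 347.7 K.

T = 347.7 K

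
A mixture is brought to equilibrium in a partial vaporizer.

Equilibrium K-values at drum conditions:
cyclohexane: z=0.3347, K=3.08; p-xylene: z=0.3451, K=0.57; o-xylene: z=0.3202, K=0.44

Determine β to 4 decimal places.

β = 0.3571

Rachford–Rice: g(β) = Σ zᵢ(Kᵢ−1)/(1+β(Kᵢ−1)) = 0.
g(0) = ΣzᵢKᵢ − 1 = 0.3685 and g(1) = 1 − Σzᵢ/Kᵢ = -0.4418, so a root lies in (0, 1).
Newton–Raphson from β = 0.5:
  β = 0.5000: g = -0.09682, g' = -0.6452 → β = 0.3499
  β = 0.3499: g = 0.00521, g' = -0.7288 → β = 0.3571
Converged at β = 0.3571.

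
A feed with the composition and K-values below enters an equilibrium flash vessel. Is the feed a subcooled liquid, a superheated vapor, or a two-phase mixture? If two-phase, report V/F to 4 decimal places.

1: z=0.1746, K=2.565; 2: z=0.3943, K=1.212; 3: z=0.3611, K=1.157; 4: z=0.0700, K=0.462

superheated vapor

ΣzᵢKᵢ = 1.3759; Σzᵢ/Kᵢ = 0.8570.
Since Σzᵢ/Kᵢ < 1 the mixture is above its dew point — single vapor phase.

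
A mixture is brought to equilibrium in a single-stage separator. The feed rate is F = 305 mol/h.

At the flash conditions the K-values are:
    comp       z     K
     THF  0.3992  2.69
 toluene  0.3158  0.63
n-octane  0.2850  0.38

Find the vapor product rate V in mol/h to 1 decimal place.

V = 136.3 mol/h

Rachford–Rice: g(V/F) = Σ zᵢ(Kᵢ−1)/(1+V/F(Kᵢ−1)) = 0.
g(0) = ΣzᵢKᵢ − 1 = 0.3811 and g(1) = 1 − Σzᵢ/Kᵢ = -0.3997, so a root lies in (0, 1).
Iterate (Newton) starting at V/F = 0.42:
  V/F = 0.4200: g = 0.01732, g' = -0.6509 → V/F = 0.4466
  V/F = 0.4466: g = 0.00013, g' = -0.6418 → V/F = 0.4468
Converged at V/F = 0.4468.
Then V = V/F·F = 0.4468·305 = 136.3 mol/h and L = F − V = 168.7 mol/h.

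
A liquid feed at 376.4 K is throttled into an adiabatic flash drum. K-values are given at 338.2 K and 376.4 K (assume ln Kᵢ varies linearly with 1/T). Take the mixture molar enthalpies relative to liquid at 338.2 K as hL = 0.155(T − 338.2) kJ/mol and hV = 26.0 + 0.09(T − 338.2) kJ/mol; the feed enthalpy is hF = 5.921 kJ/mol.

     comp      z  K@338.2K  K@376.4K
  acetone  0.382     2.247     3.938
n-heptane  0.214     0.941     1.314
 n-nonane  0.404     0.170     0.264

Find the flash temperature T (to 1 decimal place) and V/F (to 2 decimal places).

Adiabatic flash: solve Rachford–Rice at each trial T, then check hF = ψ·hV(T) + (1−ψ)·hL(T).
  T = 338.2 K: K = (2.247, 0.941, 0.170), RR gives ψ = 0.157, H_out = 4.084 kJ/mol
  T = 376.4 K: K = (3.938, 1.314, 0.264), RR gives ψ = 0.538, H_out = 18.576 kJ/mol
  T = 357.3 K: K = (3.020, 1.122, 0.214), RR gives ψ = 0.389, H_out = 12.588 kJ/mol
  T = 347.8 K: K = (2.617, 1.030, 0.192), RR gives ψ = 0.290, H_out = 8.860 kJ/mol
  T = 343.0 K: K = (2.428, 0.985, 0.181), RR gives ψ = 0.229, H_out = 6.638 kJ/mol
  T = 340.6 K: K = (2.336, 0.963, 0.175), RR gives ψ = 0.195, H_out = 5.410 kJ/mol
Linear interpolation between T = 340.6 (H_out = 5.410) and T = 343.0 (H_out = 6.638) on hF = 5.921 gives T ≈ 341.6 K, at which ψ = 0.21.

T = 341.6 K, V/F = 0.21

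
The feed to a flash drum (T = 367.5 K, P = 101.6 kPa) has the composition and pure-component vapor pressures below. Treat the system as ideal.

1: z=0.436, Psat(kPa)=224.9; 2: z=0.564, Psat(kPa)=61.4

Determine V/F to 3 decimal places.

V/F = 0.637

Raoult's law: Kᵢ = Pᵢˢᵃᵗ/P = Pᵢˢᵃᵗ/101.6.
  K_1 = 224.9/101.6 = 2.21358, K_2 = 61.4/101.6 = 0.60433
Binary case is linear: z₁(K₁−1)(1+V/F(K₂−1)) + z₂(K₂−1)(1+V/F(K₁−1)) = 0
⇒ V/F = [z₁(K₁−1)+z₂(K₂−1)] / [−(K₁−1)(K₂−1)] = 0.3060/0.4802 = 0.637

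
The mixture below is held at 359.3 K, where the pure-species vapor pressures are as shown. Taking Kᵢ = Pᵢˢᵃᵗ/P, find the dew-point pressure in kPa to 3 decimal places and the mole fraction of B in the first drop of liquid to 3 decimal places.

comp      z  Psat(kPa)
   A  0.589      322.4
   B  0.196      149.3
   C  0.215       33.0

Pdew = 103.575 kPa, x_B = 0.136

At the dew point ψ → 1, so Σzᵢ/Kᵢ = 1 with Kᵢ = Pᵢˢᵃᵗ/P ⇒ 1/P = Σzᵢ/Pᵢˢᵃᵗ.
1/P = 0.589/322.4 + 0.196/149.3 + 0.215/33.0 = 0.009655 ⇒ P = 103.575 kPa
xᵢ = zᵢP/Pᵢˢᵃᵗ ⇒ x_B = 0.196·103.575/149.3 = 0.136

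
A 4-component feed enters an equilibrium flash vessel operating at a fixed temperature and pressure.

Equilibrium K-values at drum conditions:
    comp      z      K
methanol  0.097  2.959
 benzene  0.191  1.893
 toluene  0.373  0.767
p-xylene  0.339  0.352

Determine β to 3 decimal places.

β = 0.085

Let β = V/F and solve Σ zᵢ(Kᵢ−1)/(1+β(Kᵢ−1)) = 0.
Feasibility: ΣzᵢKᵢ = 1.054, Σzᵢ/Kᵢ = 1.583 — both > 1, two phases present.
Newton iteration, β⁰ = 0.5:
  β = 0.500: g = -0.2094, g' = -0.505 → β = 0.086
  β = 0.086: g = -0.0000, g' = -0.585 → β = 0.085
Converged at β = 0.085.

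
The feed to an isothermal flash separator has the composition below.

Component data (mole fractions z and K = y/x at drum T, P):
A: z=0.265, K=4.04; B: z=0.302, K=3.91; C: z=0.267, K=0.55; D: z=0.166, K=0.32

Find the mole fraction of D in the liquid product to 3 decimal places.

Material balance + equilibrium reduce to Σ zᵢ(Kᵢ−1)/(1+V/F(Kᵢ−1)) = 0.
Feasibility: ΣzᵢKᵢ = 2.451, Σzᵢ/Kᵢ = 1.147 — both > 1, two phases present.
Iterate (Newton) starting at V/F = 0.62:
  V/F = 0.620: g = 0.2308, g' = -0.953 → V/F = 0.862
  V/F = 0.862: g = 0.0037, g' = -0.987 → V/F = 0.866
Converged at V/F = 0.866.
Compositions from xᵢ = zᵢ/(1+V/F(Kᵢ−1)), yᵢ = Kᵢxᵢ:
  A: x = 0.073, y = 0.295
  B: x = 0.086, y = 0.335
  C: x = 0.437, y = 0.241
  D: x = 0.404, y = 0.129

x_D = 0.404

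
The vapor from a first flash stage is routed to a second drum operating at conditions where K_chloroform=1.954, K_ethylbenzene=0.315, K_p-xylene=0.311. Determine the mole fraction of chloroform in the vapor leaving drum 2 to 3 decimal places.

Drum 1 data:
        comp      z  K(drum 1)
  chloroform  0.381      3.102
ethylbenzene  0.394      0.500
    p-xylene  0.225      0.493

y_chloroform (drum 2) = 0.818

Drum 1:
Newton iteration, ψ₁⁰ = 0.5:
  ψ₁ = 0.500: g = -0.0250, g' = -0.679 → ψ₁ = 0.463
  ψ₁ = 0.463: g = 0.0003, g' = -0.698 → ψ₁ = 0.464
Converged at ψ₁ = 0.464.
Drum-1 compositions:
  chloroform: x = 0.193, y = 0.599
  ethylbenzene: x = 0.513, y = 0.256
  p-xylene: x = 0.294, y = 0.145
Drum-2 feed = drum-1 vapor: z₂ = (0.5985, 0.2565, 0.1450).
Drum 2:
Material balance + equilibrium reduce to Σ zᵢ(Kᵢ−1)/(1+ψ₂(Kᵢ−1)) = 0.
Feasibility: ΣzᵢKᵢ = 1.295, Σzᵢ/Kᵢ = 1.587 — both > 1, two phases present.
Newton–Raphson from ψ₂ = 0.5:
  ψ₂ = 0.500: g = -0.0330, g' = -0.688 → ψ₂ = 0.452
  ψ₂ = 0.452: g = -0.0006, g' = -0.664 → ψ₂ = 0.451
Converged at ψ₂ = 0.451.
  chloroform: x = 0.418, y = 0.818
  ethylbenzene: x = 0.371, y = 0.117
  p-xylene: x = 0.210, y = 0.065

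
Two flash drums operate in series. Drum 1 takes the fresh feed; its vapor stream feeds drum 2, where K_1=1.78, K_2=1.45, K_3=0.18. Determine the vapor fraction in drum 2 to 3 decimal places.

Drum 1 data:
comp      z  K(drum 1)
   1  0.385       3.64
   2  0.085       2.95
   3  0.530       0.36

Drum 1:
Material balance + equilibrium reduce to Σ zᵢ(Kᵢ−1)/(1+ψ₁(Kᵢ−1)) = 0.
Feasibility: ΣzᵢKᵢ = 1.843, Σzᵢ/Kᵢ = 1.607 — both > 1, two phases present.
Iterate (Newton) starting at ψ₁ = 0.37:
  ψ₁ = 0.370: g = 0.1660, g' = -1.168 → ψ₁ = 0.512
  ψ₁ = 0.512: g = 0.0105, g' = -1.046 → ψ₁ = 0.522
Converged at ψ₁ = 0.522.
Drum-1 compositions:
  1: x = 0.162, y = 0.589
  2: x = 0.042, y = 0.124
  3: x = 0.796, y = 0.287
Drum-2 feed = drum-1 vapor: z₂ = (0.5892, 0.1242, 0.2866).
Drum 2:
Material balance + equilibrium reduce to Σ zᵢ(Kᵢ−1)/(1+ψ₂(Kᵢ−1)) = 0.
Feasibility: ΣzᵢKᵢ = 1.280, Σzᵢ/Kᵢ = 2.009 — both > 1, two phases present.
Newton–Raphson from ψ₂ = 0.54:
  ψ₂ = 0.540: g = -0.0534, g' = -0.814 → ψ₂ = 0.474
  ψ₂ = 0.474: g = -0.0031, g' = -0.724 → ψ₂ = 0.470
Converged at ψ₂ = 0.470.
  1: x = 0.431, y = 0.767
  2: x = 0.103, y = 0.149
  3: x = 0.466, y = 0.084

V/F (drum 2) = 0.470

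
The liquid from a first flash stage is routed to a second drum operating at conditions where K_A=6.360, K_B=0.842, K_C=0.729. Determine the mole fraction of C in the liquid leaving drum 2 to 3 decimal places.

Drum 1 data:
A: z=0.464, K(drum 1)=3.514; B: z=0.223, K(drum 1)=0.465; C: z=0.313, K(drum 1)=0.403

Drum 1:
Rachford–Rice: g(ψ₁) = Σ zᵢ(Kᵢ−1)/(1+ψ₁(Kᵢ−1)) = 0.
g(0) = ΣzᵢKᵢ − 1 = 0.860 and g(1) = 1 − Σzᵢ/Kᵢ = -0.388, so a root lies in (0, 1).
Iterate (Newton) starting at ψ₁ = 0.5:
  ψ₁ = 0.500: g = 0.0876, g' = -0.921 → ψ₁ = 0.595
  ψ₁ = 0.595: g = 0.0025, g' = -0.876 → ψ₁ = 0.598
Converged at ψ₁ = 0.598.
Drum-1 compositions:
  A: x = 0.185, y = 0.651
  B: x = 0.328, y = 0.152
  C: x = 0.487, y = 0.196
Drum-2 feed = drum-1 liquid: z₂ = (0.1854, 0.3279, 0.4867).
Drum 2:
Rachford–Rice: g(ψ₂) = Σ zᵢ(Kᵢ−1)/(1+ψ₂(Kᵢ−1)) = 0.
Feasibility: ΣzᵢKᵢ = 1.810, Σzᵢ/Kᵢ = 1.086 — both > 1, two phases present.
Newton–Raphson from ψ₂ = 0.5:
  ψ₂ = 0.500: g = 0.0612, g' = -0.451 → ψ₂ = 0.636
  ψ₂ = 0.636: g = 0.0085, g' = -0.336 → ψ₂ = 0.661
  ψ₂ = 0.661: g = 0.0002, g' = -0.321 → ψ₂ = 0.662
Converged at ψ₂ = 0.662.
  A: x = 0.041, y = 0.259
  B: x = 0.366, y = 0.308
  C: x = 0.593, y = 0.432

x_C (drum 2) = 0.593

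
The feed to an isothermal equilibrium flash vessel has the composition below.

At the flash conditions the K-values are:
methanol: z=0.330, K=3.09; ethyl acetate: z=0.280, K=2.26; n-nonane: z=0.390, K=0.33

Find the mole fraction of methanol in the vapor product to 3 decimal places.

y_methanol = 0.423

Rachford–Rice: g(V/F) = Σ zᵢ(Kᵢ−1)/(1+V/F(Kᵢ−1)) = 0.
Check two-phase: ΣzᵢKᵢ = 1.781 > 1 and Σzᵢ/Kᵢ = 1.413 > 1, so g(0) = 0.781 > 0 and g(1) = -0.413 < 0.
Iterate (Newton) starting at V/F = 0.57:
  V/F = 0.570: g = 0.0973, g' = -0.909 → V/F = 0.677
  V/F = 0.677: g = -0.0023, g' = -0.963 → V/F = 0.675
Converged at V/F = 0.675.
Compositions from xᵢ = zᵢ/(1+V/F(Kᵢ−1)), yᵢ = Kᵢxᵢ:
  methanol: x = 0.137, y = 0.423
  ethyl acetate: x = 0.151, y = 0.342
  n-nonane: x = 0.712, y = 0.235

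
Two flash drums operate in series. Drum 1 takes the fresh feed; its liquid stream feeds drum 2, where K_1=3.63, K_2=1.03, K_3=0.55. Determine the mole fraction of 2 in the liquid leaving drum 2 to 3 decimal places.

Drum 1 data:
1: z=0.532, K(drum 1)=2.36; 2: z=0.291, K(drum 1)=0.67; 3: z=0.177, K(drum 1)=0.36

Drum 1:
Let ψ₁ = V/F and solve Σ zᵢ(Kᵢ−1)/(1+ψ₁(Kᵢ−1)) = 0.
Check two-phase: ΣzᵢKᵢ = 1.514 > 1 and Σzᵢ/Kᵢ = 1.151 > 1, so g(0) = 0.514 > 0 and g(1) = -0.151 < 0.
Newton–Raphson from ψ₁ = 0.5:
  ψ₁ = 0.500: g = 0.1491, g' = -0.551 → ψ₁ = 0.771
  ψ₁ = 0.771: g = 0.0010, g' = -0.574 → ψ₁ = 0.772
Converged at ψ₁ = 0.772.
Drum-1 compositions:
  1: x = 0.259, y = 0.612
  2: x = 0.391, y = 0.262
  3: x = 0.350, y = 0.126
Drum-2 feed = drum-1 liquid: z₂ = (0.2595, 0.3905, 0.3500).
Drum 2:
Rachford–Rice: g(ψ₂) = Σ zᵢ(Kᵢ−1)/(1+ψ₂(Kᵢ−1)) = 0.
g(0) = ΣzᵢKᵢ − 1 = 0.537 and g(1) = 1 − Σzᵢ/Kᵢ = -0.087, so a root lies in (0, 1).
Newton–Raphson from ψ₂ = 0.5:
  ψ₂ = 0.500: g = 0.1031, g' = -0.453 → ψ₂ = 0.727
  ψ₂ = 0.727: g = 0.0116, g' = -0.368 → ψ₂ = 0.759
Converged at ψ₂ = 0.759.
  1: x = 0.087, y = 0.314
  2: x = 0.382, y = 0.393
  3: x = 0.532, y = 0.292

x_2 (drum 2) = 0.382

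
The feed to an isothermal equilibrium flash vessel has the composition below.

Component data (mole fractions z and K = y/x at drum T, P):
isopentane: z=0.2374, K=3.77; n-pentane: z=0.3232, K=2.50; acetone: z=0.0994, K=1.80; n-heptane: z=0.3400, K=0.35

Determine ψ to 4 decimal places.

Rachford–Rice: g(ψ) = Σ zᵢ(Kᵢ−1)/(1+ψ(Kᵢ−1)) = 0.
g(0) = ΣzᵢKᵢ − 1 = 1.0009 and g(1) = 1 − Σzᵢ/Kᵢ = -0.2189, so a root lies in (0, 1).
Iterate (Newton) starting at ψ = 0.5:
  ψ = 0.5000: g = 0.28214, g' = -0.9054 → ψ = 0.8116
  ψ = 0.8116: g = 0.00152, g' = -0.9875 → ψ = 0.8132
Converged at ψ = 0.8132.

ψ = 0.8132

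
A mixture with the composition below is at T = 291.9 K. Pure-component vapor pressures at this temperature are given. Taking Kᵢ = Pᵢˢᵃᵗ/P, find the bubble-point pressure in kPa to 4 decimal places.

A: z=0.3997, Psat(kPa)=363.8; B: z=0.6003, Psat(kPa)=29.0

At the bubble point ψ → 0, so ΣzᵢKᵢ = 1 with Kᵢ = Pᵢˢᵃᵗ/P ⇒ P = ΣzᵢPᵢˢᵃᵗ.
P = 0.3997·363.8 + 0.6003·29.0 = 162.8196 kPa

Pbub = 162.8196 kPa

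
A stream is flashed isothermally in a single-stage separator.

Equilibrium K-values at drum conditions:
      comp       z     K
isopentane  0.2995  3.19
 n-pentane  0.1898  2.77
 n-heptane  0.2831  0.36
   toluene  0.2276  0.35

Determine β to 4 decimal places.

β = 0.5059

Material balance + equilibrium reduce to Σ zᵢ(Kᵢ−1)/(1+β(Kᵢ−1)) = 0.
Feasibility: ΣzᵢKᵢ = 1.6627, Σzᵢ/Kᵢ = 1.5991 — both > 1, two phases present.
Newton–Raphson from β = 0.52:
  β = 0.5200: g = -0.01343, g' = -0.9552 → β = 0.5059
Converged at β = 0.5059.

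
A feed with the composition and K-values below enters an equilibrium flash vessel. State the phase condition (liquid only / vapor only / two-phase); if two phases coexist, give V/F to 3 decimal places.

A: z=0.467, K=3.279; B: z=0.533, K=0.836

vapor only

ΣzᵢKᵢ = 1.977; Σzᵢ/Kᵢ = 0.780.
Since Σzᵢ/Kᵢ < 1 the mixture is above its dew point — single vapor phase.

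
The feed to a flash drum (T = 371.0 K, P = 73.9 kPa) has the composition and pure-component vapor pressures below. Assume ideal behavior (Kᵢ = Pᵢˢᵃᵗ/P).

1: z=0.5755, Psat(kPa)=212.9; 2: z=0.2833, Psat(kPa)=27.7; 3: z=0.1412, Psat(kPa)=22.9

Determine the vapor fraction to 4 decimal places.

ψ = 0.6626

Raoult's law: Kᵢ = Pᵢˢᵃᵗ/P = Pᵢˢᵃᵗ/73.9.
  K_1 = 212.9/73.9 = 2.880920, K_2 = 27.7/73.9 = 0.374831, K_3 = 22.9/73.9 = 0.309878
Material balance + equilibrium reduce to Σ zᵢ(Kᵢ−1)/(1+ψ(Kᵢ−1)) = 0.
g(0) = ΣzᵢKᵢ − 1 = 0.8079 and g(1) = 1 − Σzᵢ/Kᵢ = -0.4112, so a root lies in (0, 1).
Newton iteration, ψ⁰ = 0.66:
  ψ = 0.6600: g = 0.00246, g' = -0.9530 → ψ = 0.6626
Converged at ψ = 0.6626.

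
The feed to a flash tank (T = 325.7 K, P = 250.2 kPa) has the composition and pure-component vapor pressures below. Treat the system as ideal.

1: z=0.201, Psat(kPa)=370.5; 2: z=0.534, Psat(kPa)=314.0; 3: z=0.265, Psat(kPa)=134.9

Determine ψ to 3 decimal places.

Raoult's law: Kᵢ = Pᵢˢᵃᵗ/P = Pᵢˢᵃᵗ/250.2.
  K_1 = 370.5/250.2 = 1.48082, K_2 = 314.0/250.2 = 1.25500, K_3 = 134.9/250.2 = 0.53917
Rachford–Rice: g(ψ) = Σ zᵢ(Kᵢ−1)/(1+ψ(Kᵢ−1)) = 0.
Feasibility: ΣzᵢKᵢ = 1.111, Σzᵢ/Kᵢ = 1.053 — both > 1, two phases present.
Newton–Raphson from ψ = 0.5:
  ψ = 0.500: g = 0.0400, g' = -0.153 → ψ = 0.762
  ψ = 0.762: g = -0.0035, g' = -0.183 → ψ = 0.743
Converged at ψ = 0.743.

ψ = 0.743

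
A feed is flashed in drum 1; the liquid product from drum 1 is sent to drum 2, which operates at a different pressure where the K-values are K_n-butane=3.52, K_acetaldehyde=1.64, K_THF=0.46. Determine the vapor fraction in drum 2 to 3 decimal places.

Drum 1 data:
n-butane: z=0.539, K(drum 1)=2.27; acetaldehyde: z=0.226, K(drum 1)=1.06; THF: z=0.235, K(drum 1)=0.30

Drum 1:
Iterate (Newton) starting at ψ₁ = 0.35:
  ψ₁ = 0.350: g = 0.2693, g' = -0.619 → ψ₁ = 0.785
  ψ₁ = 0.785: g = -0.0092, g' = -0.786 → ψ₁ = 0.773
Converged at ψ₁ = 0.773.
Drum-1 compositions:
  n-butane: x = 0.272, y = 0.617
  acetaldehyde: x = 0.216, y = 0.229
  THF: x = 0.512, y = 0.154
Drum-2 feed = drum-1 liquid: z₂ = (0.2720, 0.2160, 0.5120).
Drum 2:
Rachford–Rice: g(ψ₂) = Σ zᵢ(Kᵢ−1)/(1+ψ₂(Kᵢ−1)) = 0.
Feasibility: ΣzᵢKᵢ = 1.547, Σzᵢ/Kᵢ = 1.322 — both > 1, two phases present.
Newton–Raphson from ψ₂ = 0.5:
  ψ₂ = 0.500: g = 0.0293, g' = -0.669 → ψ₂ = 0.544
Converged at ψ₂ = 0.544.
  n-butane: x = 0.115, y = 0.404
  acetaldehyde: x = 0.160, y = 0.263
  THF: x = 0.725, y = 0.334

V/F (drum 2) = 0.544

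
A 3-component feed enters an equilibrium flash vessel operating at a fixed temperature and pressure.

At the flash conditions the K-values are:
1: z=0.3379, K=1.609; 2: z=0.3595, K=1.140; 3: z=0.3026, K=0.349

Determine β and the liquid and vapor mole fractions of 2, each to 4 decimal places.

β = 0.2213, x_2 = 0.3487, y_2 = 0.3975

Rachford–Rice: g(β) = Σ zᵢ(Kᵢ−1)/(1+β(Kᵢ−1)) = 0.
Check two-phase: ΣzᵢKᵢ = 1.0591 > 1 and Σzᵢ/Kᵢ = 1.3924 > 1, so g(0) = 0.0591 > 0 and g(1) = -0.3924 < 0.
Newton–Raphson from β = 0.59:
  β = 0.5900: g = -0.12196, g' = -0.4119 → β = 0.2939
  β = 0.2939: g = -0.02072, g' = -0.2928 → β = 0.2231
  β = 0.2231: g = -0.00050, g' = -0.2793 → β = 0.2213
Converged at β = 0.2213.
Compositions from xᵢ = zᵢ/(1+β(Kᵢ−1)), yᵢ = Kᵢxᵢ:
  1: x = 0.2978, y = 0.4791
  2: x = 0.3487, y = 0.3975
  3: x = 0.3535, y = 0.1234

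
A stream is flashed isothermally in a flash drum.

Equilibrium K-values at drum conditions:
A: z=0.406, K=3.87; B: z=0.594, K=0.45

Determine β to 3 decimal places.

β = 0.531

Rachford–Rice: g(β) = Σ zᵢ(Kᵢ−1)/(1+β(Kᵢ−1)) = 0.
g(0) = ΣzᵢKᵢ − 1 = 0.839 and g(1) = 1 − Σzᵢ/Kᵢ = -0.425, so a root lies in (0, 1).
Binary case is linear: z₁(K₁−1)(1+β(K₂−1)) + z₂(K₂−1)(1+β(K₁−1)) = 0
⇒ β = [z₁(K₁−1)+z₂(K₂−1)] / [−(K₁−1)(K₂−1)] = 0.8385/1.5785 = 0.531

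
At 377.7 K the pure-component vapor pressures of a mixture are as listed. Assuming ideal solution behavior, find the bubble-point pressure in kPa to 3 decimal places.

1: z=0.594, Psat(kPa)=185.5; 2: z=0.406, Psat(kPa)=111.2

At the bubble point ψ → 0, so ΣzᵢKᵢ = 1 with Kᵢ = Pᵢˢᵃᵗ/P ⇒ P = ΣzᵢPᵢˢᵃᵗ.
P = 0.594·185.5 + 0.406·111.2 = 155.334 kPa

Pbub = 155.334 kPa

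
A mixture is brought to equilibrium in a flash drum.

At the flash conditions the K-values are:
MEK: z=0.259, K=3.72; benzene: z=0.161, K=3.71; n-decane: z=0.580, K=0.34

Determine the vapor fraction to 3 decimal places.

Rachford–Rice: g(ψ) = Σ zᵢ(Kᵢ−1)/(1+ψ(Kᵢ−1)) = 0.
Check two-phase: ΣzᵢKᵢ = 1.758 > 1 and Σzᵢ/Kᵢ = 1.819 > 1, so g(0) = 0.758 > 0 and g(1) = -0.819 < 0.
Newton iteration, ψ⁰ = 0.61:
  ψ = 0.610: g = -0.2114, g' = -1.147 → ψ = 0.426
  ψ = 0.426: g = -0.0033, g' = -1.155 → ψ = 0.423
Converged at ψ = 0.423.

ψ = 0.423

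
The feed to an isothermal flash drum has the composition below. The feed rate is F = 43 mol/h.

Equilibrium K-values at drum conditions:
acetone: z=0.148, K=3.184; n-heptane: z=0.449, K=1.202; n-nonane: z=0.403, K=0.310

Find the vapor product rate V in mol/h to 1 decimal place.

V = 7.9 mol/h

Newton–Raphson from ψ = 0.5:
  ψ = 0.500: g = -0.1876, g' = -0.624 → ψ = 0.199
  ψ = 0.199: g = -0.0099, g' = -0.618 → ψ = 0.183
Converged at ψ = 0.183.
Then V = ψ·F = 0.1832·43 = 7.9 mol/h and L = F − V = 35.1 mol/h.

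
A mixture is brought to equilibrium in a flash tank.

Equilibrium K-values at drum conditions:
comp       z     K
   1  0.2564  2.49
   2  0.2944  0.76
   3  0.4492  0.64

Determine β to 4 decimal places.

β = 0.3183

Rachford–Rice: g(β) = Σ zᵢ(Kᵢ−1)/(1+β(Kᵢ−1)) = 0.
g(0) = ΣzᵢKᵢ − 1 = 0.1497 and g(1) = 1 − Σzᵢ/Kᵢ = -0.1922, so a root lies in (0, 1).
Newton–Raphson from β = 0.64:
  β = 0.6400: g = -0.09805, g' = -0.2711 → β = 0.2783
  β = 0.2783: g = 0.01461, g' = -0.3758 → β = 0.3172
  β = 0.3172: g = 0.00038, g' = -0.3565 → β = 0.3183
Converged at β = 0.3183.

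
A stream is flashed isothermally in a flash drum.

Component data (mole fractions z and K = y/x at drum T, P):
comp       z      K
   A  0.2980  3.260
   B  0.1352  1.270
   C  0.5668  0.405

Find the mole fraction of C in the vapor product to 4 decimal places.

Rachford–Rice: g(ψ) = Σ zᵢ(Kᵢ−1)/(1+ψ(Kᵢ−1)) = 0.
Check two-phase: ΣzᵢKᵢ = 1.3727 > 1 and Σzᵢ/Kᵢ = 1.5974 > 1, so g(0) = 0.3727 > 0 and g(1) = -0.5974 < 0.
Newton iteration, ψ⁰ = 0.44:
  ψ = 0.4400: g = -0.08654, g' = -0.7588 → ψ = 0.3260
  ψ = 0.3260: g = 0.00297, g' = -0.8218 → ψ = 0.3296
Converged at ψ = 0.3296.
Compositions from xᵢ = zᵢ/(1+ψ(Kᵢ−1)), yᵢ = Kᵢxᵢ:
  A: x = 0.1708, y = 0.5568
  B: x = 0.1242, y = 0.1577
  C: x = 0.7051, y = 0.2855

y_C = 0.2855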